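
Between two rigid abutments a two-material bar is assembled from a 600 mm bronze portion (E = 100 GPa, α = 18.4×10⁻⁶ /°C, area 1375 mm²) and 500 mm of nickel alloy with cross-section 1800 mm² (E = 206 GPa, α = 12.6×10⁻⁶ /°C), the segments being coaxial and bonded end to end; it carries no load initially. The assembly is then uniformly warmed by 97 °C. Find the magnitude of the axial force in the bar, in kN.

Free thermal expansion of the whole bar: Σ αᵢΔT Lᵢ = 18.4×10⁻⁶×97×600 + 12.6×10⁻⁶×97×500 = 1.682 mm.
Since the ends are fixed, an axial force P builds up, equal in every segment, with P · Σ Lᵢ/(AᵢEᵢ) = δ_free.
The series flexibility is Σ Lᵢ/(AᵢEᵢ) = 600/(1375×100×10³) + 500/(1800×206×10³) = 5.712×10⁻⁶ mm/N.
Hence P = δ_free / Σ(L/AE) = 1.682/5.712×10⁻⁶ = 294.5 kN (compressive).

P ≈ 294 kN (compressive)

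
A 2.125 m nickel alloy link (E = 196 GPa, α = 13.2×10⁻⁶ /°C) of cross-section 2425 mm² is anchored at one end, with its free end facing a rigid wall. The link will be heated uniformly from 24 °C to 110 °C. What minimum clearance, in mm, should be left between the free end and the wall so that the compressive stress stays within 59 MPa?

With no wall the link would lengthen by αΔT L = 13.2×10⁻⁶ × 86 × 2125 = 2.412 mm.
A stress of 59 MPa corresponds to the wall pushing the link back by σL/E = 59×2125/(196×10³) = 0.6397 mm.
The gap must absorb the remainder: g_min = 2.412 − 0.6397 = 1.773 mm.

g ≈ 1.77 mm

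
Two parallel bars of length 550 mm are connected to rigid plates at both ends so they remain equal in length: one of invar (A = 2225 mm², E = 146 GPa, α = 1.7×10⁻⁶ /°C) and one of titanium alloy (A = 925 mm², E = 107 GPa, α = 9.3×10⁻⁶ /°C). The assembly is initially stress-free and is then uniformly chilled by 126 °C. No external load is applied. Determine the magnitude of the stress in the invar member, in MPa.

Equilibrium of a rigid end plate with no external load gives equal and opposite internal forces ±P in the two members. Since α_{titanium alloy} > α_{invar}, cooling drives the titanium alloy into tension and the invar into compression.
Setting the final lengths equal and cancelling L: (α₁ − α₂)ΔT = P/(A₁E₁) + P/(A₂E₂).
|α₁ − α₂|·ΔT = 7.6×10⁻⁶ × 126 = 0.0009576.
1/(A₁E₁) + 1/(A₂E₂) = 1/(2225×146×10³) + 1/(925×107×10³) = 1.318×10⁻⁸ N⁻¹.
So P = 0.0009576 / 1.318×10⁻⁸ = 72.65 kN.
σ_{invar} = P/A₁ = 72650/2225 = 32.65 MPa, compressive.

σ ≈ 32.6 MPa (compressive)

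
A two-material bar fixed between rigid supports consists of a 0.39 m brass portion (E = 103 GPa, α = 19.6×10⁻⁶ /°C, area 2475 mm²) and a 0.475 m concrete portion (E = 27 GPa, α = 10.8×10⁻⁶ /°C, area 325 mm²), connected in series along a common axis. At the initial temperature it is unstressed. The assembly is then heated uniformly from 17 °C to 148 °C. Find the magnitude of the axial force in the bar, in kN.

With the walls removed the bar would change length by δ_free = Σ αᵢΔT Lᵢ = 19.6×10⁻⁶×131×390 + 10.8×10⁻⁶×131×475 = 1.673 mm.
Since the ends are fixed, an axial force P builds up, equal in every segment, with P · Σ Lᵢ/(AᵢEᵢ) = δ_free.
Σ Lᵢ/(AᵢEᵢ) = 390/(2475×103×10³) + 475/(325×27×10³) = 5.566×10⁻⁵ mm/N.
So P = 1.673 / 5.566×10⁻⁵ = 30.06 kN, compressive.

P ≈ 30.1 kN (compressive)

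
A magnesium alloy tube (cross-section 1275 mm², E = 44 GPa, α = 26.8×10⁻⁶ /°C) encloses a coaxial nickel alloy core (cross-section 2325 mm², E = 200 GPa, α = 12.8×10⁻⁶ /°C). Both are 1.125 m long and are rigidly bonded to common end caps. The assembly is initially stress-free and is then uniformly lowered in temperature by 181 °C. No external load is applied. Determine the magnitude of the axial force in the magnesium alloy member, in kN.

P ≈ 127 kN (tensile in the magnesium alloy)

Both members must finish at the same length. With the larger α, the magnesium alloy tends to over-contract; the plates restrain it, putting the magnesium alloy in tension and the nickel alloy in compression. With no external load the two internal forces are equal and opposite, magnitude P.
Compatibility of the two members (thermal + elastic change equal): (α₁ − α₂)ΔT = P·[1/(A₁E₁) + 1/(A₂E₂)].
|α₁ − α₂|·ΔT = 14×10⁻⁶ × 181 = 0.002534.
1/(A₁E₁) + 1/(A₂E₂) = 1/(1275×44×10³) + 1/(2325×200×10³) = 1.998×10⁻⁸ N⁻¹.
P = 0.002534 / 1.998×10⁻⁸ = 126900 N = 126.9 kN.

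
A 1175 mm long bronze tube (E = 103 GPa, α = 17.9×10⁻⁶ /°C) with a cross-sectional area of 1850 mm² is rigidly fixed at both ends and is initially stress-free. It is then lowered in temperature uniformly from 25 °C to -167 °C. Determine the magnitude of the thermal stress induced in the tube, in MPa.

With length fixed, the mechanical strain must cancel the thermal strain αΔT = 17.9×10⁻⁶ × 192 = 3436.8×10⁻⁶.
Hence σ = E·αΔT = 103×10³ × 3436.8×10⁻⁶ = 354 MPa, tensile.

σ ≈ 354 MPa (tensile)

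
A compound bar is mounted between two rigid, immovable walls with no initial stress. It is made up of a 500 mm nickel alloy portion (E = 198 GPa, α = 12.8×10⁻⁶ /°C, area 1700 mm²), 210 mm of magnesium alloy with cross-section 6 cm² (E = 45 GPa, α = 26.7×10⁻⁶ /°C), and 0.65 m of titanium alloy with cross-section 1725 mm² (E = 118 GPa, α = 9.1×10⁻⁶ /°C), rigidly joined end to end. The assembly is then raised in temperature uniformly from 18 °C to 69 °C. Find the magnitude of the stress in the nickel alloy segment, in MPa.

σ ≈ 43.2 MPa (compressive)

If the supports were absent, the total length change would be Σ αᵢΔT Lᵢ = 12.8×10⁻⁶×51×500 + 26.7×10⁻⁶×51×210 + 9.1×10⁻⁶×51×650 = 0.914 mm.
The walls prevent any net length change, so an axial force P (same in every segment) develops. Compatibility: P · Σ Lᵢ/(AᵢEᵢ) = δ_free.
Σ Lᵢ/(AᵢEᵢ) = 500/(1700×198×10³) + 210/(600×45×10³) + 650/(1725×118×10³) = 1.246×10⁻⁵ mm/N.
So P = 0.914 / 1.246×10⁻⁵ = 73.38 kN, compressive.
σ_{nickel alloy} = P / A = 73380 / 1700 = 43.16 MPa.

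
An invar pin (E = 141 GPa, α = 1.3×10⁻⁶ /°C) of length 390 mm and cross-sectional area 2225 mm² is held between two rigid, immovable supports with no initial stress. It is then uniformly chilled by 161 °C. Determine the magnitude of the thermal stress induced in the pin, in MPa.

The supports are rigid, so the total axial strain is zero. The restrained thermal strain is ε = αΔT = 1.3×10⁻⁶ × 161 = 209.3×10⁻⁶.
σ = EαΔT = 141×10³ × 1.3×10⁻⁶ × 161 = 29.51 MPa (tensile; the pin is trying to contract).

σ ≈ 29.5 MPa (tensile)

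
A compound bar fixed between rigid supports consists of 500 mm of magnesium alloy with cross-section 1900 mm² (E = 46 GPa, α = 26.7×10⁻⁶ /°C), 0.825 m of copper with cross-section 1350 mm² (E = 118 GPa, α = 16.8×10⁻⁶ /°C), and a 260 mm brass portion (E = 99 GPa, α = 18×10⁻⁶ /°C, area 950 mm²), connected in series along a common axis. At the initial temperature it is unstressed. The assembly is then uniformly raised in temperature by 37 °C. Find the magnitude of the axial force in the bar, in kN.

P ≈ 86.4 kN (compressive)

If the supports were absent, the total length change would be Σ αᵢΔT Lᵢ = 26.7×10⁻⁶×37×500 + 16.8×10⁻⁶×37×825 + 18×10⁻⁶×37×260 = 1.18 mm.
The rigid supports impose zero overall length change; the single axial force P common to all segments must satisfy P Σ Lᵢ/(AᵢEᵢ) = δ_free.
Σ Lᵢ/(AᵢEᵢ) = 500/(1900×46×10³) + 825/(1350×118×10³) + 260/(950×99×10³) = 1.366×10⁻⁵ mm/N.
P = 1.18 / 1.366×10⁻⁵ = 86350 N = 86.35 kN, compressive.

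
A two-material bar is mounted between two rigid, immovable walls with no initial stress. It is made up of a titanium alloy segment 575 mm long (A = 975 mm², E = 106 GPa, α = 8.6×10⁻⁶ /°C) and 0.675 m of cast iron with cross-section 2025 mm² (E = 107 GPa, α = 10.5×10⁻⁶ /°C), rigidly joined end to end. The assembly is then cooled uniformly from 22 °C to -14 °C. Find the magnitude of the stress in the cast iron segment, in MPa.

Free thermal contraction of the whole bar: Σ αᵢΔT Lᵢ = 8.6×10⁻⁶×36×575 + 10.5×10⁻⁶×36×675 = 0.4332 mm.
The rigid supports impose zero overall length change; the single axial force P common to all segments must satisfy P Σ Lᵢ/(AᵢEᵢ) = δ_free.
The series flexibility is Σ Lᵢ/(AᵢEᵢ) = 575/(975×106×10³) + 675/(2025×107×10³) = 8.679×10⁻⁶ mm/N.
So P = 0.4332 / 8.679×10⁻⁶ = 49.91 kN, tensile.
σ_{cast iron} = P / A = 49910 / 2025 = 24.65 MPa.

σ ≈ 24.6 MPa (tensile)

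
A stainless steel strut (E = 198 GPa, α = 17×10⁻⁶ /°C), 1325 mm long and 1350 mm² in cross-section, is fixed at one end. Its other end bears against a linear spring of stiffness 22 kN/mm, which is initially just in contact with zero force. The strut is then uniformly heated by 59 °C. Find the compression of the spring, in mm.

δ ≈ 1.2 mm

The unrestrained thermal change is αΔT L = 17×10⁻⁶ × 59 × 1325 = 1.329 mm.
With a force P in the spring, the elastic change of the strut is PL/(AE) and that of the spring is P/k; compatibility requires their sum to equal δ_free.
So P = δ_free / [L/(AE) + 1/k] = 1.329 / [ 1325/(1350×198×10³) + 1/(22×10³) ].
P = 1.329 / 5.041×10⁻⁵ = 26360 N.
Spring compression = P/k = 26360/(22×10³) = 1.198 mm.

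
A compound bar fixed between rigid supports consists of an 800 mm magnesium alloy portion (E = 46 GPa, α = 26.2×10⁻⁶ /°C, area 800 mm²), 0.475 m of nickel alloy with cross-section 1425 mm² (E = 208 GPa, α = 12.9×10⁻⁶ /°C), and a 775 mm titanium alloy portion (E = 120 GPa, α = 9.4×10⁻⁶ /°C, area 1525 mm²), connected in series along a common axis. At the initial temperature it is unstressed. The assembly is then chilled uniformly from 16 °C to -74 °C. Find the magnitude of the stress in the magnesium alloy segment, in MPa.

Free thermal contraction of the whole bar: Σ αᵢΔT Lᵢ = 26.2×10⁻⁶×90×800 + 12.9×10⁻⁶×90×475 + 9.4×10⁻⁶×90×775 = 3.094 mm.
The rigid supports impose zero overall length change; the single axial force P common to all segments must satisfy P Σ Lᵢ/(AᵢEᵢ) = δ_free.
Σ Lᵢ/(AᵢEᵢ) = 800/(800×46×10³) + 475/(1425×208×10³) + 775/(1525×120×10³) = 2.758×10⁻⁵ mm/N.
Hence P = δ_free / Σ(L/AE) = 3.094/2.758×10⁻⁵ = 112.2 kN (tensile).
σ_{magnesium alloy} = P / A = 112200 / 800 = 140.2 MPa.

σ ≈ 140 MPa (tensile)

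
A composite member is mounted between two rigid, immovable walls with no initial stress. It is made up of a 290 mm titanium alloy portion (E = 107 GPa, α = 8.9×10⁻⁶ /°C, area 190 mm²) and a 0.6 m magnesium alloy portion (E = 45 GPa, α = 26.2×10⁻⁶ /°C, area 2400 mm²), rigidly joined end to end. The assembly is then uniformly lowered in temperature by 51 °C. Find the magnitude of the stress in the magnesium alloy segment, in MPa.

Free thermal contraction of the whole bar: Σ αᵢΔT Lᵢ = 8.9×10⁻⁶×51×290 + 26.2×10⁻⁶×51×600 = 0.9334 mm.
Since the ends are fixed, an axial force P builds up, equal in every segment, with P · Σ Lᵢ/(AᵢEᵢ) = δ_free.
Σ Lᵢ/(AᵢEᵢ) = 290/(190×107×10³) + 600/(2400×45×10³) = 1.982×10⁻⁵ mm/N.
Hence P = δ_free / Σ(L/AE) = 0.9334/1.982×10⁻⁵ = 47.09 kN (tensile).
σ_{magnesium alloy} = P / A = 47090 / 2400 = 19.62 MPa.

σ ≈ 19.6 MPa (tensile)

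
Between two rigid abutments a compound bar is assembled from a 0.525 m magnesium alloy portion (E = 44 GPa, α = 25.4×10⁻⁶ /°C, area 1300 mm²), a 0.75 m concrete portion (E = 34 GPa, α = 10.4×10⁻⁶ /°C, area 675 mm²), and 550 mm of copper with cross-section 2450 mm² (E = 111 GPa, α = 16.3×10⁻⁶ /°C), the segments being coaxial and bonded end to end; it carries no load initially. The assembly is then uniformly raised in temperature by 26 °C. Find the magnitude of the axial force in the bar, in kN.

P ≈ 17.8 kN (compressive)

With the walls removed the bar would change length by δ_free = Σ αᵢΔT Lᵢ = 25.4×10⁻⁶×26×525 + 10.4×10⁻⁶×26×750 + 16.3×10⁻⁶×26×550 = 0.7826 mm.
Since the ends are fixed, an axial force P builds up, equal in every segment, with P · Σ Lᵢ/(AᵢEᵢ) = δ_free.
Σ Lᵢ/(AᵢEᵢ) = 525/(1300×44×10³) + 750/(675×34×10³) + 550/(2450×111×10³) = 4.388×10⁻⁵ mm/N.
P = 0.7826 / 4.388×10⁻⁵ = 17830 N = 17.83 kN, compressive.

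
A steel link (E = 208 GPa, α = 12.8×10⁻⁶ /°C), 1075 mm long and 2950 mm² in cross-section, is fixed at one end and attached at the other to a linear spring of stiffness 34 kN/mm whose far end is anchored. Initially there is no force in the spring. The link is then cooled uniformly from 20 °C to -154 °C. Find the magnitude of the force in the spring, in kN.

P ≈ 76.8 kN

Free thermal contraction: δ_free = αΔT L = 12.8×10⁻⁶ × 174 × 1075 = 2.394 mm.
Let P be the tensile force in the spring. The link extends elastically by PL/(AE) and the spring stretches by P/k; together these equal δ_free.
So P = δ_free / [L/(AE) + 1/k] = 2.394 / [ 1075/(2950×208×10³) + 1/(34×10³) ].
P = 2.394 / 3.116×10⁻⁵ = 76830 N.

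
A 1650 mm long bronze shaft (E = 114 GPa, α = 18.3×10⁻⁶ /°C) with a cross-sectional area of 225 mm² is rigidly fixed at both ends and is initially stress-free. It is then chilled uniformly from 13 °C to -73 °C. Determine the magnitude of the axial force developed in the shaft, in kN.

P ≈ 40.4 kN (tensile)

With zero net strain, σ = E·αΔT = 114 GPa × 18.3×10⁻⁶ × 86 = 179.4 MPa.
Axial force P = σA = 179.4 × 225 = 40370 N = 40.37 kN, tensile.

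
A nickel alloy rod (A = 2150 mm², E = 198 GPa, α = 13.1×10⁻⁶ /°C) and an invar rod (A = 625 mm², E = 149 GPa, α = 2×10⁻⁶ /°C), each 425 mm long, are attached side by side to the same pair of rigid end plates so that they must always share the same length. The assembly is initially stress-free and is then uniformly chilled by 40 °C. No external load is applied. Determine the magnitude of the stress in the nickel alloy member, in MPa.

σ ≈ 15.8 MPa (tensile)

The nickel alloy has the larger α, so on cooling it would change length more than the invar if both were free. The rigid plates force a common final length, so the nickel alloy is put into tension and the invar into compression, with equal and opposite forces P (no external load).
Equating the net (thermal + elastic) strains gives |α₁ − α₂|·ΔT = P·[1/(A₁E₁) + 1/(A₂E₂)].
|α₁ − α₂|·ΔT = 11.1×10⁻⁶ × 40 = 0.000444.
1/(A₁E₁) + 1/(A₂E₂) = 1/(2150×198×10³) + 1/(625×149×10³) = 1.309×10⁻⁸ N⁻¹.
So P = 0.000444 / 1.309×10⁻⁸ = 33.93 kN.
σ_{nickel alloy} = P/A₁ = 33930/2150 = 15.78 MPa, tensile.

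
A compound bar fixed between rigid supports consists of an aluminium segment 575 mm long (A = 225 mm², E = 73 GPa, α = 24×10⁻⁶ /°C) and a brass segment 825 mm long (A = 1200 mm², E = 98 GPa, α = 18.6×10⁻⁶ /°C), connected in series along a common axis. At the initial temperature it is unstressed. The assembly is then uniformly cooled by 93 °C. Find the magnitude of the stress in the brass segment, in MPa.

Free thermal contraction of the whole bar: Σ αᵢΔT Lᵢ = 24×10⁻⁶×93×575 + 18.6×10⁻⁶×93×825 = 2.71 mm.
The walls prevent any net length change, so an axial force P (same in every segment) develops. Compatibility: P · Σ Lᵢ/(AᵢEᵢ) = δ_free.
The series flexibility is Σ Lᵢ/(AᵢEᵢ) = 575/(225×73×10³) + 825/(1200×98×10³) = 4.202×10⁻⁵ mm/N.
So P = 2.71 / 4.202×10⁻⁵ = 64.5 kN, tensile.
σ_{brass} = P / A = 64500 / 1200 = 53.75 MPa.

σ ≈ 53.8 MPa (tensile)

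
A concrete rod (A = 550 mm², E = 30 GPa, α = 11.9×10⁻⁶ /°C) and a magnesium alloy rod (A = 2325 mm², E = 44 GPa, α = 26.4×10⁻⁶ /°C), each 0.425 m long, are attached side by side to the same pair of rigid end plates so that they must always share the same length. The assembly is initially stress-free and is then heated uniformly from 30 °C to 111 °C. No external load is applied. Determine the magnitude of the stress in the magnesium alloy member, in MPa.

σ ≈ 7.18 MPa (compressive)

Both members must finish at the same length. With the larger α, the magnesium alloy tends to over-expand; the plates restrain it, putting the magnesium alloy in compression and the concrete in tension. With no external load the two internal forces are equal and opposite, magnitude P.
Compatibility of the two members (thermal + elastic change equal): (α₁ − α₂)ΔT = P·[1/(A₁E₁) + 1/(A₂E₂)].
|α₁ − α₂|·ΔT = 14.5×10⁻⁶ × 81 = 0.001174.
1/(A₁E₁) + 1/(A₂E₂) = 1/(550×30×10³) + 1/(2325×44×10³) = 7.038×10⁻⁸ N⁻¹.
P = 0.001174 / 7.038×10⁻⁸ = 16690 N = 16.69 kN.
σ_{magnesium alloy} = P/A₂ = 16690/2325 = 7.177 MPa, compressive.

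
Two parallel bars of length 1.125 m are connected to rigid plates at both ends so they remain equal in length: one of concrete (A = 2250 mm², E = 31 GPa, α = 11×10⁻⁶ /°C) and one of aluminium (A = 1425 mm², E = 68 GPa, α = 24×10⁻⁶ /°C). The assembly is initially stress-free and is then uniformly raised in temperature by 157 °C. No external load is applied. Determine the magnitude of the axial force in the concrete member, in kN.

P ≈ 82.8 kN (tensile in the concrete)

Equilibrium of a rigid end plate with no external load gives equal and opposite internal forces ±P in the two members. Since α_{aluminium} > α_{concrete}, heating drives the aluminium into compression and the concrete into tension.
Compatibility of the two members (thermal + elastic change equal): (α₁ − α₂)ΔT = P·[1/(A₁E₁) + 1/(A₂E₂)].
|α₁ − α₂|·ΔT = 13×10⁻⁶ × 157 = 0.002041.
1/(A₁E₁) + 1/(A₂E₂) = 1/(2250×31×10³) + 1/(1425×68×10³) = 2.466×10⁻⁸ N⁻¹.
So P = 0.002041 / 2.466×10⁻⁸ = 82.78 kN.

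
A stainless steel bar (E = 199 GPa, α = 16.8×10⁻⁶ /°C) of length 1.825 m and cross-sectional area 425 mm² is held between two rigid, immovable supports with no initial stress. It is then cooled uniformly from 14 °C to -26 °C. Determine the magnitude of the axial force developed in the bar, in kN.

Full restraint means ε = 0, so the stress is σ = EαΔT = 199×10³ × 16.8×10⁻⁶ × 40 = 133.7 MPa.
Axial force P = σA = 133.7 × 425 = 56830 N = 56.83 kN, tensile.

P ≈ 56.8 kN (tensile)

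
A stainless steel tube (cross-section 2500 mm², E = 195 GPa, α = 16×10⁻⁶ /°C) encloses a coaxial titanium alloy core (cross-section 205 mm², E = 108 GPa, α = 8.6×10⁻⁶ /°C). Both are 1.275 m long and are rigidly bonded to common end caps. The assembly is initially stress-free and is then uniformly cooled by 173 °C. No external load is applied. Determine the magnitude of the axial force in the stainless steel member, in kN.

Equilibrium of a rigid end plate with no external load gives equal and opposite internal forces ±P in the two members. Since α_{stainless steel} > α_{titanium alloy}, cooling drives the stainless steel into tension and the titanium alloy into compression.
Compatibility of the two members (thermal + elastic change equal): (α₁ − α₂)ΔT = P·[1/(A₁E₁) + 1/(A₂E₂)].
|α₁ − α₂|·ΔT = 7.4×10⁻⁶ × 173 = 0.00128.
1/(A₁E₁) + 1/(A₂E₂) = 1/(2500×195×10³) + 1/(205×108×10³) = 4.722×10⁻⁸ N⁻¹.
So P = 0.00128 / 4.722×10⁻⁸ = 27.11 kN.

P ≈ 27.1 kN (tensile in the stainless steel)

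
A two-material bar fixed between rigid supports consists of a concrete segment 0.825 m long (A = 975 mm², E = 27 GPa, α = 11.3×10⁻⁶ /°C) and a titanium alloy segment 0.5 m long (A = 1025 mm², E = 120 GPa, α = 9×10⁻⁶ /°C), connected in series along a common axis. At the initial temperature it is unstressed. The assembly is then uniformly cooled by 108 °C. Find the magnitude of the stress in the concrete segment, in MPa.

Free thermal contraction of the whole bar: Σ αᵢΔT Lᵢ = 11.3×10⁻⁶×108×825 + 9×10⁻⁶×108×500 = 1.493 mm.
Since the ends are fixed, an axial force P builds up, equal in every segment, with P · Σ Lᵢ/(AᵢEᵢ) = δ_free.
Σ Lᵢ/(AᵢEᵢ) = 825/(975×27×10³) + 500/(1025×120×10³) = 3.54×10⁻⁵ mm/N.
So P = 1.493 / 3.54×10⁻⁵ = 42.17 kN, tensile.
σ_{concrete} = P / A = 42170 / 975 = 43.25 MPa.

σ ≈ 43.2 MPa (tensile)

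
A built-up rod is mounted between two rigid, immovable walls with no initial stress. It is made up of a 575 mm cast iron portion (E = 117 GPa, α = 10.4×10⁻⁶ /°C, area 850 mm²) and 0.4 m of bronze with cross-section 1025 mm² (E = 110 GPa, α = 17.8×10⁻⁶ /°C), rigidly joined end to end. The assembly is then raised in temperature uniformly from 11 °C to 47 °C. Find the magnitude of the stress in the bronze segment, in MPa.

Free thermal expansion of the whole bar: Σ αᵢΔT Lᵢ = 10.4×10⁻⁶×36×575 + 17.8×10⁻⁶×36×400 = 0.4716 mm.
The rigid supports impose zero overall length change; the single axial force P common to all segments must satisfy P Σ Lᵢ/(AᵢEᵢ) = δ_free.
The series flexibility is Σ Lᵢ/(AᵢEᵢ) = 575/(850×117×10³) + 400/(1025×110×10³) = 9.329×10⁻⁶ mm/N.
Hence P = δ_free / Σ(L/AE) = 0.4716/9.329×10⁻⁶ = 50.55 kN (compressive).
σ_{bronze} = P / A = 50550 / 1025 = 49.32 MPa.

σ ≈ 49.3 MPa (compressive)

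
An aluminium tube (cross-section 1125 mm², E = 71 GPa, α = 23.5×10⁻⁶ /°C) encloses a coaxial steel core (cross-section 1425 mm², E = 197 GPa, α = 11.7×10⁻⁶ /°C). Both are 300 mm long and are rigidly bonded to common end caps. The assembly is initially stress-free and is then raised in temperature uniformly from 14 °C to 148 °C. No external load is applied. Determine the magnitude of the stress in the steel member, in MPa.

σ ≈ 69 MPa (tensile)

The aluminium has the larger α, so on heating it would change length more than the steel if both were free. The rigid plates force a common final length, so the aluminium is put into compression and the steel into tension, with equal and opposite forces P (no external load).
Setting the final lengths equal and cancelling L: (α₁ − α₂)ΔT = P/(A₁E₁) + P/(A₂E₂).
|α₁ − α₂|·ΔT = 11.8×10⁻⁶ × 134 = 0.001581.
1/(A₁E₁) + 1/(A₂E₂) = 1/(1125×71×10³) + 1/(1425×197×10³) = 1.608×10⁻⁸ N⁻¹.
So P = 0.001581 / 1.608×10⁻⁸ = 98.32 kN.
σ_{steel} = P/A₂ = 98320/1425 = 69 MPa, tensile.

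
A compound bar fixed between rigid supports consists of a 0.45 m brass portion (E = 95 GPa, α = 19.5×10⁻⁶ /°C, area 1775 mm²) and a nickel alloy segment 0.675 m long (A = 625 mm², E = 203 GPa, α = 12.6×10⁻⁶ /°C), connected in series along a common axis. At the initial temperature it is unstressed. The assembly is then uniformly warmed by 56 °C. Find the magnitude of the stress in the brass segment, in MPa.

With the walls removed the bar would change length by δ_free = Σ αᵢΔT Lᵢ = 19.5×10⁻⁶×56×450 + 12.6×10⁻⁶×56×675 = 0.9677 mm.
Since the ends are fixed, an axial force P builds up, equal in every segment, with P · Σ Lᵢ/(AᵢEᵢ) = δ_free.
The series flexibility is Σ Lᵢ/(AᵢEᵢ) = 450/(1775×95×10³) + 675/(625×203×10³) = 7.989×10⁻⁶ mm/N.
So P = 0.9677 / 7.989×10⁻⁶ = 121.1 kN, compressive.
σ_{brass} = P / A = 121100 / 1775 = 68.24 MPa.

σ ≈ 68.2 MPa (compressive)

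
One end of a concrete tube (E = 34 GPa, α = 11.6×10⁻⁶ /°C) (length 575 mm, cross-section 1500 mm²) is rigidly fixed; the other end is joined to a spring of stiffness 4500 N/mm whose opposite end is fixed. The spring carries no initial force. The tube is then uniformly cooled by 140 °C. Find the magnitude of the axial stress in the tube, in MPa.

σ ≈ 2.67 MPa (tensile)

If the spring were absent the tube would shorten by αΔT L = 11.6×10⁻⁶ × 140 × 575 = 0.9338 mm.
Let P be the tensile force in the spring. The tube extends elastically by PL/(AE) and the spring stretches by P/k; together these equal δ_free.
P [ L/(AE) + 1/k ] = δ_free → P [ 575/(1500×34×10³) + 1/(4500) ] = 0.9338.
P = 0.9338 / 0.0002335 = 3999 N.
σ = P/A = 3999/1500 = 2.666 MPa.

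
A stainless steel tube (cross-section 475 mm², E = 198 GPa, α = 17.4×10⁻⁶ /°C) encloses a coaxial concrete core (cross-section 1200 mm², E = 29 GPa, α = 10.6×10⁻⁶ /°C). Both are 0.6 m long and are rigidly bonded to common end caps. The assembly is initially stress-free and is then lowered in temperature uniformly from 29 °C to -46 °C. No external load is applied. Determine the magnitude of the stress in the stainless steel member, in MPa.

The stainless steel has the larger α, so on cooling it would change length more than the concrete if both were free. The rigid plates force a common final length, so the stainless steel is put into tension and the concrete into compression, with equal and opposite forces P (no external load).
Setting the final lengths equal and cancelling L: (α₁ − α₂)ΔT = P/(A₁E₁) + P/(A₂E₂).
|α₁ − α₂|·ΔT = 6.8×10⁻⁶ × 75 = 0.00051.
1/(A₁E₁) + 1/(A₂E₂) = 1/(475×198×10³) + 1/(1200×29×10³) = 3.937×10⁻⁸ N⁻¹.
P = 0.00051 / 3.937×10⁻⁸ = 12950 N = 12.95 kN.
σ_{stainless steel} = P/A₁ = 12950/475 = 27.27 MPa, tensile.

σ ≈ 27.3 MPa (tensile)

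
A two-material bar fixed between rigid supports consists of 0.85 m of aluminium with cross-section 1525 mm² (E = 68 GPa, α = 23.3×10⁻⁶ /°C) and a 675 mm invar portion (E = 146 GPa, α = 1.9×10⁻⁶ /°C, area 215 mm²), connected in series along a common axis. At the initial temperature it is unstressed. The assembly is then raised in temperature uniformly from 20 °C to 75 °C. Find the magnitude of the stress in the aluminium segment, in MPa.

If the supports were absent, the total length change would be Σ αᵢΔT Lᵢ = 23.3×10⁻⁶×55×850 + 1.9×10⁻⁶×55×675 = 1.16 mm.
Since the ends are fixed, an axial force P builds up, equal in every segment, with P · Σ Lᵢ/(AᵢEᵢ) = δ_free.
The series flexibility is Σ Lᵢ/(AᵢEᵢ) = 850/(1525×68×10³) + 675/(215×146×10³) = 2.97×10⁻⁵ mm/N.
So P = 1.16 / 2.97×10⁻⁵ = 39.05 kN, compressive.
σ_{aluminium} = P / A = 39050 / 1525 = 25.61 MPa.

σ ≈ 25.6 MPa (compressive)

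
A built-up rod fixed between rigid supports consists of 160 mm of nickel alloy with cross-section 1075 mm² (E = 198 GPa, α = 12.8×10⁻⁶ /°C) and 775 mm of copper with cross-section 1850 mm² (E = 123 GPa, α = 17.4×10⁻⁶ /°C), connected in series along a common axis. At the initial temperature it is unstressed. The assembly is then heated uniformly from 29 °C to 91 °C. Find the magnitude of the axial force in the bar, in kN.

P ≈ 232 kN (compressive)

If the supports were absent, the total length change would be Σ αᵢΔT Lᵢ = 12.8×10⁻⁶×62×160 + 17.4×10⁻⁶×62×775 = 0.963 mm.
The rigid supports impose zero overall length change; the single axial force P common to all segments must satisfy P Σ Lᵢ/(AᵢEᵢ) = δ_free.
Σ Lᵢ/(AᵢEᵢ) = 160/(1075×198×10³) + 775/(1850×123×10³) = 4.158×10⁻⁶ mm/N.
Hence P = δ_free / Σ(L/AE) = 0.963/4.158×10⁻⁶ = 231.6 kN (compressive).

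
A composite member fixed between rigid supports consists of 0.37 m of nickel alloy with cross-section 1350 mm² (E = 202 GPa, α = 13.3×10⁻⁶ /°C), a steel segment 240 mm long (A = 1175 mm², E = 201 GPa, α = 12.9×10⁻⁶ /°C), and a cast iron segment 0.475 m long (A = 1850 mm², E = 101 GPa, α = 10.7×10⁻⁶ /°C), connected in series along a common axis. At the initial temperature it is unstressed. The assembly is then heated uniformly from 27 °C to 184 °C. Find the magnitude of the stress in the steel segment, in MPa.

With the walls removed the bar would change length by δ_free = Σ αᵢΔT Lᵢ = 13.3×10⁻⁶×157×370 + 12.9×10⁻⁶×157×240 + 10.7×10⁻⁶×157×475 = 2.057 mm.
Since the ends are fixed, an axial force P builds up, equal in every segment, with P · Σ Lᵢ/(AᵢEᵢ) = δ_free.
The series flexibility is Σ Lᵢ/(AᵢEᵢ) = 370/(1350×202×10³) + 240/(1175×201×10³) + 475/(1850×101×10³) = 4.915×10⁻⁶ mm/N.
P = 2.057 / 4.915×10⁻⁶ = 418400 N = 418.4 kN, compressive.
σ_{steel} = P / A = 418400 / 1175 = 356.1 MPa.

σ ≈ 356 MPa (compressive)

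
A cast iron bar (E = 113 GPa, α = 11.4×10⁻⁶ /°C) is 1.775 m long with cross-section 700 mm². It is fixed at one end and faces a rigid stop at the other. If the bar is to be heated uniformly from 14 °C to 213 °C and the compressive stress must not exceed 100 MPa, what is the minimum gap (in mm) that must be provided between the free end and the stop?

g ≈ 2.46 mm

With no wall the bar would lengthen by αΔT L = 11.4×10⁻⁶ × 199 × 1775 = 4.027 mm.
At the allowable stress the elastic shortening the wall may impose is σL/E = 100 × 1775 / (113×10³) = 1.571 mm.
So the gap has to take up the difference, g_min = δ_free − σL/E = 4.027 − 1.571 = 2.456 mm.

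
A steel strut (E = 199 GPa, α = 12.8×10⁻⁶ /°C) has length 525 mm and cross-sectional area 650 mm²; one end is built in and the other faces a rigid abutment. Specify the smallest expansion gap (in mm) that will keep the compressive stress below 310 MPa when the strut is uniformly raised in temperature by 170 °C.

With no wall the strut would lengthen by αΔT L = 12.8×10⁻⁶ × 170 × 525 = 1.142 mm.
At the allowable stress the elastic shortening the wall may impose is σL/E = 310 × 525 / (199×10³) = 0.8178 mm.
The gap must absorb the remainder: g_min = 1.142 − 0.8178 = 0.3246 mm.

g ≈ 0.325 mm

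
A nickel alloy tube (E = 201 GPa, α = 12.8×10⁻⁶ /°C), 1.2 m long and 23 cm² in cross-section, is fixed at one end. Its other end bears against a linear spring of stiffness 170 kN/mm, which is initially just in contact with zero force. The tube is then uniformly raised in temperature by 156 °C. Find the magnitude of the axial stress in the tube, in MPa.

σ ≈ 123 MPa (compressive)

The unrestrained thermal change is αΔT L = 12.8×10⁻⁶ × 156 × 1200 = 2.396 mm.
With a force P in the spring, the elastic change of the tube is PL/(AE) and that of the spring is P/k; compatibility requires their sum to equal δ_free.
So P = δ_free / [L/(AE) + 1/k] = 2.396 / [ 1200/(2300×201×10³) + 1/(170×10³) ].
P = 2.396 / 8.478×10⁻⁶ = 282600 N.
σ = P/A = 282600/2300 = 122.9 MPa.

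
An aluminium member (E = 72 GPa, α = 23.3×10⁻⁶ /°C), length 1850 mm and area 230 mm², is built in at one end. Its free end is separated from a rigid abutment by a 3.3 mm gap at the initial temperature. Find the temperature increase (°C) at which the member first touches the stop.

ΔT ≈ 76.6 °C

The gap closes when αΔT L = 3.3 mm, since the member is still unstressed at that instant.
ΔT = 3.3 / (23.3×10⁻⁶ × 1850) = 76.56 °C.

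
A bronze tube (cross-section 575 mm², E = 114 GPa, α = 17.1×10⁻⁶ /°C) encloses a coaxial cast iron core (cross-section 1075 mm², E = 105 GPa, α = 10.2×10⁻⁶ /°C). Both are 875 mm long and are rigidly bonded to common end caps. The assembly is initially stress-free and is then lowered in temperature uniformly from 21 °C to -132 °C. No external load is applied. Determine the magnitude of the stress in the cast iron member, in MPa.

Equilibrium of a rigid end plate with no external load gives equal and opposite internal forces ±P in the two members. Since α_{bronze} > α_{cast iron}, cooling drives the bronze into tension and the cast iron into compression.
Compatibility of the two members (thermal + elastic change equal): (α₁ − α₂)ΔT = P·[1/(A₁E₁) + 1/(A₂E₂)].
|α₁ − α₂|·ΔT = 6.9×10⁻⁶ × 153 = 0.001056.
1/(A₁E₁) + 1/(A₂E₂) = 1/(575×114×10³) + 1/(1075×105×10³) = 2.411×10⁻⁸ N⁻¹.
P = 0.001056 / 2.411×10⁻⁸ = 43780 N = 43.78 kN.
σ_{cast iron} = P/A₂ = 43780/1075 = 40.72 MPa, compressive.

σ ≈ 40.7 MPa (compressive)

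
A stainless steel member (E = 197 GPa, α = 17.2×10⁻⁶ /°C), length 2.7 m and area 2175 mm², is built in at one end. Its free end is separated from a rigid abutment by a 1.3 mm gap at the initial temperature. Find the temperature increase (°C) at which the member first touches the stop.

Contact occurs when the free expansion equals the gap: αΔT L = 1.3 mm.
So ΔT = g/(αL) = 1.3/(17.2×10⁻⁶ × 2700) = 27.99 °C.

ΔT ≈ 28 °C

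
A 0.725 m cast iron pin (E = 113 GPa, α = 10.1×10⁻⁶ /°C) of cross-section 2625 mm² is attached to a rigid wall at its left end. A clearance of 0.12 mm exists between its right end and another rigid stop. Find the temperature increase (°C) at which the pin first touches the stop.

Contact occurs when the free expansion equals the gap: αΔT L = 0.12 mm.
ΔT = 0.12 / (10.1×10⁻⁶ × 725) = 16.39 °C.

ΔT ≈ 16.4 °C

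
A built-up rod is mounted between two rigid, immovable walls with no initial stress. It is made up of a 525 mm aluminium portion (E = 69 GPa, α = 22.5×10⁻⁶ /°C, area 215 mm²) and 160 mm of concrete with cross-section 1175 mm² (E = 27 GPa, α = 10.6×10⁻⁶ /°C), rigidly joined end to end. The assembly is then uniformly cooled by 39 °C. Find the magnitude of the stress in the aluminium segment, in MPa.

σ ≈ 60.6 MPa (tensile)

With the walls removed the bar would change length by δ_free = Σ αᵢΔT Lᵢ = 22.5×10⁻⁶×39×525 + 10.6×10⁻⁶×39×160 = 0.5268 mm.
The rigid supports impose zero overall length change; the single axial force P common to all segments must satisfy P Σ Lᵢ/(AᵢEᵢ) = δ_free.
Σ Lᵢ/(AᵢEᵢ) = 525/(215×69×10³) + 160/(1175×27×10³) = 4.043×10⁻⁵ mm/N.
So P = 0.5268 / 4.043×10⁻⁵ = 13.03 kN, tensile.
σ_{aluminium} = P / A = 13030 / 215 = 60.6 MPa.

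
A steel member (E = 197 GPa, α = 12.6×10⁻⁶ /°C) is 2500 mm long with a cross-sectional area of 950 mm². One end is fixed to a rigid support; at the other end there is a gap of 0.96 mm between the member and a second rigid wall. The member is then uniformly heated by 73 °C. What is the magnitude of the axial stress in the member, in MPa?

If the wall were absent the member would grow by αΔT L = 12.6×10⁻⁶ × 73 × 2500 = 2.3 mm.
The gap closes (δ_free > 0.96 mm) and the wall then resists a further 2.3 − 0.96 = 1.34 mm of expansion.
Compatibility: PL/(AE) = 1.34 mm, so σ = P/A = E × (1.34/2500) = 105.6 MPa.

σ ≈ 106 MPa (compressive)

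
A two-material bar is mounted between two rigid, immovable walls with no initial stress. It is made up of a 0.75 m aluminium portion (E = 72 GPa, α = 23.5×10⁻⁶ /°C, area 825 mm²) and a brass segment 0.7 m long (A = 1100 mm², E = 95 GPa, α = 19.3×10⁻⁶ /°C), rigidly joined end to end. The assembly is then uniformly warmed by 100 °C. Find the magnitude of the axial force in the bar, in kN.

P ≈ 161 kN (compressive)

With the walls removed the bar would change length by δ_free = Σ αᵢΔT Lᵢ = 23.5×10⁻⁶×100×750 + 19.3×10⁻⁶×100×700 = 3.113 mm.
The walls prevent any net length change, so an axial force P (same in every segment) develops. Compatibility: P · Σ Lᵢ/(AᵢEᵢ) = δ_free.
The series flexibility is Σ Lᵢ/(AᵢEᵢ) = 750/(825×72×10³) + 700/(1100×95×10³) = 1.932×10⁻⁵ mm/N.
P = 3.113 / 1.932×10⁻⁵ = 161100 N = 161.1 kN, compressive.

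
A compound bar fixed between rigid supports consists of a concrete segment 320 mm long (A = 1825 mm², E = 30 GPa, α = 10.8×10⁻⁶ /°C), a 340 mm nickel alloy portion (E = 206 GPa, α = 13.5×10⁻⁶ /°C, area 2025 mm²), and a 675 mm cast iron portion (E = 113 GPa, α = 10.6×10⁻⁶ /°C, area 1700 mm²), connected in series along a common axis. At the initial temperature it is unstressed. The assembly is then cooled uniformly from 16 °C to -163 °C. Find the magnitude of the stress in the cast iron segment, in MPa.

Free thermal contraction of the whole bar: Σ αᵢΔT Lᵢ = 10.8×10⁻⁶×179×320 + 13.5×10⁻⁶×179×340 + 10.6×10⁻⁶×179×675 = 2.721 mm.
The rigid supports impose zero overall length change; the single axial force P common to all segments must satisfy P Σ Lᵢ/(AᵢEᵢ) = δ_free.
The series flexibility is Σ Lᵢ/(AᵢEᵢ) = 320/(1825×30×10³) + 340/(2025×206×10³) + 675/(1700×113×10³) = 1.017×10⁻⁵ mm/N.
Hence P = δ_free / Σ(L/AE) = 2.721/1.017×10⁻⁵ = 267.5 kN (tensile).
σ_{cast iron} = P / A = 267500 / 1700 = 157.3 MPa.

σ ≈ 157 MPa (tensile)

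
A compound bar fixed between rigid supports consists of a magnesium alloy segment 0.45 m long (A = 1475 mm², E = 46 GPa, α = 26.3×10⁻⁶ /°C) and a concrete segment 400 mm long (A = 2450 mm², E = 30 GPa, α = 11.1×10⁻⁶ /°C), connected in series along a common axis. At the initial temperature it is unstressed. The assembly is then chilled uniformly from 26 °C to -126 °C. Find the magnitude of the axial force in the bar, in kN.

With the walls removed the bar would change length by δ_free = Σ αᵢΔT Lᵢ = 26.3×10⁻⁶×152×450 + 11.1×10⁻⁶×152×400 = 2.474 mm.
The walls prevent any net length change, so an axial force P (same in every segment) develops. Compatibility: P · Σ Lᵢ/(AᵢEᵢ) = δ_free.
The series flexibility is Σ Lᵢ/(AᵢEᵢ) = 450/(1475×46×10³) + 400/(2450×30×10³) = 1.207×10⁻⁵ mm/N.
So P = 2.474 / 1.207×10⁻⁵ = 204.9 kN, tensile.

P ≈ 205 kN (tensile)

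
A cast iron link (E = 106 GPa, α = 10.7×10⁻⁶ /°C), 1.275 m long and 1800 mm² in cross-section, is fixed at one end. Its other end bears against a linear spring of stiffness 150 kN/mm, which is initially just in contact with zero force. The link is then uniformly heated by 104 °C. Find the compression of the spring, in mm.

δ ≈ 0.709 mm

Free thermal expansion: δ_free = αΔT L = 10.7×10⁻⁶ × 104 × 1275 = 1.419 mm.
With a force P in the spring, the elastic change of the link is PL/(AE) and that of the spring is P/k; compatibility requires their sum to equal δ_free.
P [ L/(AE) + 1/k ] = δ_free → P [ 1275/(1800×106×10³) + 1/(150×10³) ] = 1.419.
P = 1.419 / 1.335×10⁻⁵ = 106300 N.
Spring compression = P/k = 106300/(150×10³) = 0.7086 mm.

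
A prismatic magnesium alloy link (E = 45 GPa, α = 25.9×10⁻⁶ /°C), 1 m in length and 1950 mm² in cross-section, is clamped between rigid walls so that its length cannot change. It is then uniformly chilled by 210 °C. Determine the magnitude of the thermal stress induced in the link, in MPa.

Because both ends are immovable the net strain is zero, and the suppressed thermal strain is αΔT = 25.9×10⁻⁶ × 210 = 5439×10⁻⁶.
Hence σ = E·αΔT = 45×10³ × 5439×10⁻⁶ = 244.8 MPa, tensile.

σ ≈ 245 MPa (tensile)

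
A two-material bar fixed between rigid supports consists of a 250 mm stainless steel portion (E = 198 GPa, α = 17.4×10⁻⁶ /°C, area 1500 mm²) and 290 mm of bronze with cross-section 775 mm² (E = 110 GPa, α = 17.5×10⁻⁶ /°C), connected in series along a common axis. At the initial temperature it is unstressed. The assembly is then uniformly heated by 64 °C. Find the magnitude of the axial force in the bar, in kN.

P ≈ 142 kN (compressive)

If the supports were absent, the total length change would be Σ αᵢΔT Lᵢ = 17.4×10⁻⁶×64×250 + 17.5×10⁻⁶×64×290 = 0.6032 mm.
Since the ends are fixed, an axial force P builds up, equal in every segment, with P · Σ Lᵢ/(AᵢEᵢ) = δ_free.
The series flexibility is Σ Lᵢ/(AᵢEᵢ) = 250/(1500×198×10³) + 290/(775×110×10³) = 4.244×10⁻⁶ mm/N.
Hence P = δ_free / Σ(L/AE) = 0.6032/4.244×10⁻⁶ = 142.1 kN (compressive).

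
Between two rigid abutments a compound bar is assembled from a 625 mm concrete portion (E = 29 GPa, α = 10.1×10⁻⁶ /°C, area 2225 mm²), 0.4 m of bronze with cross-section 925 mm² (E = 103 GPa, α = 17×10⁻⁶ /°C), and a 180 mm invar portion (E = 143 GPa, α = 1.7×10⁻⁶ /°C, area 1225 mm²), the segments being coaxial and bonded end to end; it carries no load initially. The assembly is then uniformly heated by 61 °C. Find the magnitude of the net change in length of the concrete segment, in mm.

Free thermal expansion of the whole bar: Σ αᵢΔT Lᵢ = 10.1×10⁻⁶×61×625 + 17×10⁻⁶×61×400 + 1.7×10⁻⁶×61×180 = 0.8185 mm.
The rigid supports impose zero overall length change; the single axial force P common to all segments must satisfy P Σ Lᵢ/(AᵢEᵢ) = δ_free.
The series flexibility is Σ Lᵢ/(AᵢEᵢ) = 625/(2225×29×10³) + 400/(925×103×10³) + 180/(1225×143×10³) = 1.491×10⁻⁵ mm/N.
P = 0.8185 / 1.491×10⁻⁵ = 54890 N = 54.89 kN, compressive.
For the concrete segment, free thermal change = 10.1×10⁻⁶×61×625 = 0.3851 mm and elastic change from P = 54890×625/(2225×29×10³) = 0.5317 mm; these oppose, so the net change is 0.147 mm (segment shortens).

|ΔL| ≈ 0.147 mm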